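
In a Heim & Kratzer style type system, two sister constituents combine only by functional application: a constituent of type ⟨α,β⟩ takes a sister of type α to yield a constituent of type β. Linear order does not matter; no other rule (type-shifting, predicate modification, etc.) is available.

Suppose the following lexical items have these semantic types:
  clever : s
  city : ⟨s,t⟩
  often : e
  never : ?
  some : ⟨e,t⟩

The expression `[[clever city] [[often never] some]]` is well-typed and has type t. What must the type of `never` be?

[[clever city] [[often never] some]] is required to be t. [clever city] : t cannot yield t as functor, so [[often never] some] : ⟨t,t⟩.
[[often never] some] is required to be ⟨t,t⟩. some : ⟨e,t⟩ cannot yield ⟨t,t⟩ as functor, so [often never] : ⟨⟨e,t⟩,⟨t,t⟩⟩.
[often never] is required to be ⟨⟨e,t⟩,⟨t,t⟩⟩. often : e cannot yield ⟨⟨e,t⟩,⟨t,t⟩⟩ as functor, so never : ⟨e,⟨⟨e,t⟩,⟨t,t⟩⟩⟩.

⟨e,⟨⟨e,t⟩,⟨t,t⟩⟩⟩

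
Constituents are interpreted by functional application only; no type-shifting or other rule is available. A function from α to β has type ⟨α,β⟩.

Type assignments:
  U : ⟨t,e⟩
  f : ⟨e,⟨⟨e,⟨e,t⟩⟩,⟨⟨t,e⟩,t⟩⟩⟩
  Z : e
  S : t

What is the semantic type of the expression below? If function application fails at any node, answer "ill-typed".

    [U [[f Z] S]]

At [f Z], f : ⟨e,⟨⟨e,⟨e,t⟩⟩,⟨⟨t,e⟩,t⟩⟩⟩ takes Z : e, giving ⟨⟨e,⟨e,t⟩⟩,⟨⟨t,e⟩,t⟩⟩.
At [[f Z] S]: neither ⟨⟨e,⟨e,t⟩⟩,⟨⟨t,e⟩,t⟩⟩ nor t can take the other as argument; the node is ill-typed.

ill-typed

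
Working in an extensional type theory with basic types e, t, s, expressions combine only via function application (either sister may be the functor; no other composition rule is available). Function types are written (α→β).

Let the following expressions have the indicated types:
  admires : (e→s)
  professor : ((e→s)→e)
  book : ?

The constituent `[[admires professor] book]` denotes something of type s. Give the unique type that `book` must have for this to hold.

(e→s)

[[admires professor] book] is required to be s. [admires professor] : e cannot yield s as functor, so book : (e→s).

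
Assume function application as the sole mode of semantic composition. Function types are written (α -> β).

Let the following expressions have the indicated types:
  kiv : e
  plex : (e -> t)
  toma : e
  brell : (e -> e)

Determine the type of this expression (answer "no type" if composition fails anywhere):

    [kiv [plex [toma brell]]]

no type

[toma brell]: (e -> e) applied to e yields e.
[plex [toma brell]]: (e -> t) applied to e yields t.
[kiv [plex [toma brell]]]: e and t cannot combine by function application — type clash.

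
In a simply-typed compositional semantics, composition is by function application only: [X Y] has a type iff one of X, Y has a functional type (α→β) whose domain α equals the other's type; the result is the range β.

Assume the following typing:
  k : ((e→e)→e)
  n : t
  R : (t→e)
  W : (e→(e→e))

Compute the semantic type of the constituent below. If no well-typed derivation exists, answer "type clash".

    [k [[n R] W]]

At [n R], R : (t→e) takes n : t, giving e.
At [[n R] W], W : (e→(e→e)) takes [n R] : e, giving (e→e).
At [k [[n R] W]], k : ((e→e)→e) takes [[n R] W] : (e→e), giving e.

e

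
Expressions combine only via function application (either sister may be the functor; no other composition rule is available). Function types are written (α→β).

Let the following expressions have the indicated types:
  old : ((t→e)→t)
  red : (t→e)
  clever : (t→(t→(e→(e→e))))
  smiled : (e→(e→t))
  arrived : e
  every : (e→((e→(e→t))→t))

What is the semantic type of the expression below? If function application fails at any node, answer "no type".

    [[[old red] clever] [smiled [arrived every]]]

(e→(e→e))

At [old red], old : ((t→e)→t) takes red : (t→e), giving t.
At [[old red] clever], clever : (t→(t→(e→(e→e)))) takes [old red] : t, giving (t→(e→(e→e))).
At [arrived every], every : (e→((e→(e→t))→t)) takes arrived : e, giving ((e→(e→t))→t).
At [smiled [arrived every]], [arrived every] : ((e→(e→t))→t) takes smiled : (e→(e→t)), giving t.
At [[[old red] clever] [smiled [arrived every]]], [[old red] clever] : (t→(e→(e→e))) takes [smiled [arrived every]] : t, giving (e→(e→e)).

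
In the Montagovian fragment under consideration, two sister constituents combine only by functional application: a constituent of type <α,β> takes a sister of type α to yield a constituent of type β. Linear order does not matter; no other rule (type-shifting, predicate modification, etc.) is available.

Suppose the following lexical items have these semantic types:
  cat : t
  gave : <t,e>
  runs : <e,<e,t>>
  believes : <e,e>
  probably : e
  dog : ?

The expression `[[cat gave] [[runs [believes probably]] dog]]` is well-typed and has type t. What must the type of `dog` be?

<<e,t>,<e,t>>

For [[cat gave] [[runs [believes probably]] dog]] to have type t with [cat gave] of type e, [[runs [believes probably]] dog] must be the function: [[runs [believes probably]] dog] : <e,t>.
For [[runs [believes probably]] dog] to have type <e,t> with [runs [believes probably]] of type <e,t>, dog must be the function: dog : <<e,t>,<e,t>>.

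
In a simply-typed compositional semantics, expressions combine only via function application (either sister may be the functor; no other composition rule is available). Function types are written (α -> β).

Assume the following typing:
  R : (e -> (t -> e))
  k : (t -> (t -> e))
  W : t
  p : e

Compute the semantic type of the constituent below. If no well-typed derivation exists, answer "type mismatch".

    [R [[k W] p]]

[k W]: (t -> (t -> e)) applied to t yields (t -> e).
At [[k W] p]: neither (t -> e) nor e can take the other as argument; the node is ill-typed.

type mismatch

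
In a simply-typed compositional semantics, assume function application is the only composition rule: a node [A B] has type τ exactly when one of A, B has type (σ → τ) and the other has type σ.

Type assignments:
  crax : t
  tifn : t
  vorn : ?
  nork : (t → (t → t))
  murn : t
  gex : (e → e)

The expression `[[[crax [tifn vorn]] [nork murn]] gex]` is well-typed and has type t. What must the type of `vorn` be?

For [[[crax [tifn vorn]] [nork murn]] gex] to have type t with gex of type (e → e), [[crax [tifn vorn]] [nork murn]] must be the function: [[crax [tifn vorn]] [nork murn]] : ((e → e) → t).
For [[crax [tifn vorn]] [nork murn]] to have type ((e → e) → t) with [nork murn] of type (t → t), [crax [tifn vorn]] must be the function: [crax [tifn vorn]] : ((t → t) → ((e → e) → t)).
For [crax [tifn vorn]] to have type ((t → t) → ((e → e) → t)) with crax of type t, [tifn vorn] must be the function: [tifn vorn] : (t → ((t → t) → ((e → e) → t))).
For [tifn vorn] to have type (t → ((t → t) → ((e → e) → t))) with tifn of type t, vorn must be the function: vorn : (t → (t → ((t → t) → ((e → e) → t)))).

(t → (t → ((t → t) → ((e → e) → t))))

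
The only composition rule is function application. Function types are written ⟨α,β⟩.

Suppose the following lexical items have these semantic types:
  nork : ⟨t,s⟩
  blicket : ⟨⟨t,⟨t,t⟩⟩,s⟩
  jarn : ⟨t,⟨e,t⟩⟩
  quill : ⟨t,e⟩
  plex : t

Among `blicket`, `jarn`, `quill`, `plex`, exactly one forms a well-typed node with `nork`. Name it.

blicket : ⟨⟨t,⟨t,t⟩⟩,s⟩ — nork needs t; blicket needs ⟨t,⟨t,t⟩⟩; neither fits.
jarn : ⟨t,⟨e,t⟩⟩ — nork needs t; jarn needs t; neither fits.
quill : ⟨t,e⟩ — nork needs t; quill needs t; neither fits.
plex — combines: nork : ⟨t,s⟩ takes plex : t as argument, giving s.

plex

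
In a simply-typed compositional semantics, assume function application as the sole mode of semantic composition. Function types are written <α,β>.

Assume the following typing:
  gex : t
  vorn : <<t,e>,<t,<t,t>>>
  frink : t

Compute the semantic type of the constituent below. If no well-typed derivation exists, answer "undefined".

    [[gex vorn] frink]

undefined

[gex vorn]: t and <<t,e>,<t,<t,t>>> cannot combine by function application — type clash.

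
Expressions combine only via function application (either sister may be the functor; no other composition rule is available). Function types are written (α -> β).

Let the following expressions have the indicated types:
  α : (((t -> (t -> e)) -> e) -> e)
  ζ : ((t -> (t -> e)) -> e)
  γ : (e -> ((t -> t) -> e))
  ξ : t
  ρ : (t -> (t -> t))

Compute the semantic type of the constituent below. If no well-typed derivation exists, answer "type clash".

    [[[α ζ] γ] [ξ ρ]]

e

[α ζ]: (((t -> (t -> e)) -> e) -> e) applied to ((t -> (t -> e)) -> e) yields e.
[[α ζ] γ]: (e -> ((t -> t) -> e)) applied to e yields ((t -> t) -> e).
[ξ ρ]: (t -> (t -> t)) applied to t yields (t -> t).
[[[α ζ] γ] [ξ ρ]]: ((t -> t) -> e) applied to (t -> t) yields e.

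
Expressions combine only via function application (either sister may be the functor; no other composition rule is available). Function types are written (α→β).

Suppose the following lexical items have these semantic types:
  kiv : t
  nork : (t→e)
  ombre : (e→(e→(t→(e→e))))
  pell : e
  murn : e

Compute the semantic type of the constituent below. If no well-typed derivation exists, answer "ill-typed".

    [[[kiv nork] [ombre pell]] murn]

ill-typed

[kiv nork] — nork of type (t→e) combines with kiv of type t: type e.
[ombre pell] — ombre of type (e→(e→(t→(e→e)))) combines with pell of type e: type (e→(t→(e→e))).
[[kiv nork] [ombre pell]] — [ombre pell] of type (e→(t→(e→e))) combines with [kiv nork] of type e: type (t→(e→e)).
At [[[kiv nork] [ombre pell]] murn]: neither (t→(e→e)) nor e can take the other as argument; the node is ill-typed.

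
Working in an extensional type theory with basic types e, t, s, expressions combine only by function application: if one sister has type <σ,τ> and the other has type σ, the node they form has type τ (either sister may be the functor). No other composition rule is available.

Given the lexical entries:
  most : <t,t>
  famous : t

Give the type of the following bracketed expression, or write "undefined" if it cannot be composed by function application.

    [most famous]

[most famous]: <t,t> applied to t yields t.

t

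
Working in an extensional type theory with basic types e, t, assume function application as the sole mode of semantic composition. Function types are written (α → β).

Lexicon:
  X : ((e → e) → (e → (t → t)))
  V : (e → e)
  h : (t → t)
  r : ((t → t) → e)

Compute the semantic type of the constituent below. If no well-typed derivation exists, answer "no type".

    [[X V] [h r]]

(t → t)

[X V] — X of type ((e → e) → (e → (t → t))) combines with V of type (e → e): type (e → (t → t)).
[h r] — r of type ((t → t) → e) combines with h of type (t → t): type e.
[[X V] [h r]] — [X V] of type (e → (t → t)) combines with [h r] of type e: type (t → t).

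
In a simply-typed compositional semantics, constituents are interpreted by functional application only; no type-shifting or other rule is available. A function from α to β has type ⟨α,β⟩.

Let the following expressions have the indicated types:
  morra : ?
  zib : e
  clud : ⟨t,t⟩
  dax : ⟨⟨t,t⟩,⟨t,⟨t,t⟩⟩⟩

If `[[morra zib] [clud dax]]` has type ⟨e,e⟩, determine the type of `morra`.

⟨e,⟨⟨t,⟨t,t⟩⟩,⟨e,e⟩⟩⟩

For [[morra zib] [clud dax]] to have type ⟨e,e⟩ with [clud dax] of type ⟨t,⟨t,t⟩⟩, [morra zib] must be the function: [morra zib] : ⟨⟨t,⟨t,t⟩⟩,⟨e,e⟩⟩.
For [morra zib] to have type ⟨⟨t,⟨t,t⟩⟩,⟨e,e⟩⟩ with zib of type e, morra must be the function: morra : ⟨e,⟨⟨t,⟨t,t⟩⟩,⟨e,e⟩⟩⟩.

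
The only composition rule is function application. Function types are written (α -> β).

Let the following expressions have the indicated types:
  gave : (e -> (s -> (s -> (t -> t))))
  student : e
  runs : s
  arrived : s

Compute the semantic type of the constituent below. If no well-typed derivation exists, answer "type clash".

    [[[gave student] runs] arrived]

(t -> t)

[gave student] — gave of type (e -> (s -> (s -> (t -> t)))) combines with student of type e: type (s -> (s -> (t -> t))).
[[gave student] runs] — [gave student] of type (s -> (s -> (t -> t))) combines with runs of type s: type (s -> (t -> t)).
[[[gave student] runs] arrived] — [[gave student] runs] of type (s -> (t -> t)) combines with arrived of type s: type (t -> t).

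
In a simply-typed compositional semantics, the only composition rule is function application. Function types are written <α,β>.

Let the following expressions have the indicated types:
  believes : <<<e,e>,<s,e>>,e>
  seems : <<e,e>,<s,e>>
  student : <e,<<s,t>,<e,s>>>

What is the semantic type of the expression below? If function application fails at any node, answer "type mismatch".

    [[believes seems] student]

[believes seems]: <<<e,e>,<s,e>>,e> applied to <<e,e>,<s,e>> yields e.
[[believes seems] student]: <e,<<s,t>,<e,s>>> applied to e yields <<s,t>,<e,s>>.

<<s,t>,<e,s>>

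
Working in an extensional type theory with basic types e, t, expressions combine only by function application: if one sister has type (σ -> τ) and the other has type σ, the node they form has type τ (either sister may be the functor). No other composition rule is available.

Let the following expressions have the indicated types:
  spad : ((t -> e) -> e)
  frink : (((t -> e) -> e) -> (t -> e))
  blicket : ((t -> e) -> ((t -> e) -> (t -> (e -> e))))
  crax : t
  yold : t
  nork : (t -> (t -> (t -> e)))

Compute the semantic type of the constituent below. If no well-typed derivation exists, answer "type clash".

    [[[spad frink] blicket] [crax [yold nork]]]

[spad frink]: frink is (((t -> e) -> e) -> (t -> e)), spad is ((t -> e) -> e); result (t -> e).
[[spad frink] blicket]: blicket is ((t -> e) -> ((t -> e) -> (t -> (e -> e)))), [spad frink] is (t -> e); result ((t -> e) -> (t -> (e -> e))).
[yold nork]: nork is (t -> (t -> (t -> e))), yold is t; result (t -> (t -> e)).
[crax [yold nork]]: [yold nork] is (t -> (t -> e)), crax is t; result (t -> e).
[[[spad frink] blicket] [crax [yold nork]]]: [[spad frink] blicket] is ((t -> e) -> (t -> (e -> e))), [crax [yold nork]] is (t -> e); result (t -> (e -> e)).

(t -> (e -> e))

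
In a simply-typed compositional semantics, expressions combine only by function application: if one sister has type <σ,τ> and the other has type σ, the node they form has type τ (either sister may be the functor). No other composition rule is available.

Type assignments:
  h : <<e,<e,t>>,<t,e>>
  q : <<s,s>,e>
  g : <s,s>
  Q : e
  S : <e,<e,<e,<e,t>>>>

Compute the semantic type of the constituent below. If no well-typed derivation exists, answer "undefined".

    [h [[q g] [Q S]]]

<t,e>

At [q g], q : <<s,s>,e> takes g : <s,s>, giving e.
At [Q S], S : <e,<e,<e,<e,t>>>> takes Q : e, giving <e,<e,<e,t>>>.
At [[q g] [Q S]], [Q S] : <e,<e,<e,t>>> takes [q g] : e, giving <e,<e,t>>.
At [h [[q g] [Q S]]], h : <<e,<e,t>>,<t,e>> takes [[q g] [Q S]] : <e,<e,t>>, giving <t,e>.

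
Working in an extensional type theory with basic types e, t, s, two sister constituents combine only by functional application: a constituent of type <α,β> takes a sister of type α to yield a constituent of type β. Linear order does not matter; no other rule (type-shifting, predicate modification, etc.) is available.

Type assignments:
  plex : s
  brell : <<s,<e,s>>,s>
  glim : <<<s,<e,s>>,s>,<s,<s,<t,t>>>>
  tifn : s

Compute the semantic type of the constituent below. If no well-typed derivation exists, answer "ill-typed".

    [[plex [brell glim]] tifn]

[brell glim]: <<<s,<e,s>>,s>,<s,<s,<t,t>>>> applied to <<s,<e,s>>,s> yields <s,<s,<t,t>>>.
[plex [brell glim]]: <s,<s,<t,t>>> applied to s yields <s,<t,t>>.
[[plex [brell glim]] tifn]: <s,<t,t>> applied to s yields <t,t>.

<t,t>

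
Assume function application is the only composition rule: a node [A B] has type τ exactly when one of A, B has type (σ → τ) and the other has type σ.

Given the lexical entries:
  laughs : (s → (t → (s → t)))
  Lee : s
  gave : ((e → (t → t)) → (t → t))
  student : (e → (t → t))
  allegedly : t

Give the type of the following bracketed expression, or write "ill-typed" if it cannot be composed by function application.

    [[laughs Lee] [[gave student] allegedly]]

[laughs Lee]: functor laughs : (s → (t → (s → t))), argument Lee : s; result (t → (s → t)).
[gave student]: functor gave : ((e → (t → t)) → (t → t)), argument student : (e → (t → t)); result (t → t).
[[gave student] allegedly]: functor [gave student] : (t → t), argument allegedly : t; result t.
[[laughs Lee] [[gave student] allegedly]]: functor [laughs Lee] : (t → (s → t)), argument [[gave student] allegedly] : t; result (s → t).

(s → t)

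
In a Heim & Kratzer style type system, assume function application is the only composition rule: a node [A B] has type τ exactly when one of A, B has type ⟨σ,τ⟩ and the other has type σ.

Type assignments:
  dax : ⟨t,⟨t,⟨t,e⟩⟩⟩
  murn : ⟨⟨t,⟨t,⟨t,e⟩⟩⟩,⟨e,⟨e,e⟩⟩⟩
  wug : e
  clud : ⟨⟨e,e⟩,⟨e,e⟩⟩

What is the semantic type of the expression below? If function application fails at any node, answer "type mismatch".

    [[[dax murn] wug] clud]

⟨e,e⟩

[dax murn]: ⟨⟨t,⟨t,⟨t,e⟩⟩⟩,⟨e,⟨e,e⟩⟩⟩ applied to ⟨t,⟨t,⟨t,e⟩⟩⟩ yields ⟨e,⟨e,e⟩⟩.
[[dax murn] wug]: ⟨e,⟨e,e⟩⟩ applied to e yields ⟨e,e⟩.
[[[dax murn] wug] clud]: ⟨⟨e,e⟩,⟨e,e⟩⟩ applied to ⟨e,e⟩ yields ⟨e,e⟩.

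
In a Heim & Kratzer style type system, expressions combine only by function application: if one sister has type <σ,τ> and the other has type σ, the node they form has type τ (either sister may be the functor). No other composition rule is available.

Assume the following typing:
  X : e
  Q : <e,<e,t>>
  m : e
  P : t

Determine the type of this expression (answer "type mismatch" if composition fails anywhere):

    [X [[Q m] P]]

type mismatch

[Q m]: functor Q : <e,<e,t>>, argument m : e; result <e,t>.
At [[Q m] P]: neither <e,t> nor t can take the other as argument; the node is ill-typed.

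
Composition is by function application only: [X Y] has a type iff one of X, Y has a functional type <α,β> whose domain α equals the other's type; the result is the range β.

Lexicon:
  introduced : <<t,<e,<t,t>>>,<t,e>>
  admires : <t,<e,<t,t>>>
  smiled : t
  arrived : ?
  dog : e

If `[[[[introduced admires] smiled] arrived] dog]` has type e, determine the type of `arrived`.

[[[[introduced admires] smiled] arrived] dog] must have type e. The sister dog has type e; that is not a function onto e, so [[[introduced admires] smiled] arrived] must be the functor, of type <e,e>.
[[[introduced admires] smiled] arrived] must have type <e,e>. The sister [[introduced admires] smiled] has type e; that is not a function onto <e,e>, so arrived must be the functor, of type <e,<e,e>>.

<e,<e,e>>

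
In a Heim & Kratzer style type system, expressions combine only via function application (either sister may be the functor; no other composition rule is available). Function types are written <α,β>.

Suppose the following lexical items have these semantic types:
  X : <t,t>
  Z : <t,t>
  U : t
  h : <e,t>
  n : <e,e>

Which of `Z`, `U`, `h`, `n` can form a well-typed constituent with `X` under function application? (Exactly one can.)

Z : <t,t> — does not combine with X.
U — combines: X : <t,t> takes U : t as argument, giving t.
h : <e,t> — does not combine with X.
n : <e,e> — does not combine with X.

U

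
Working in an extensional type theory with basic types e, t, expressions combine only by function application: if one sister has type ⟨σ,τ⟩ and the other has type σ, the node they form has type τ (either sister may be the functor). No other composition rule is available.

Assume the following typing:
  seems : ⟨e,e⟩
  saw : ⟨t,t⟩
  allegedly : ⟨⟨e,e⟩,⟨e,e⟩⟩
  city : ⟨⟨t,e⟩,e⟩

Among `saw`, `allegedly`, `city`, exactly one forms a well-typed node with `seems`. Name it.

allegedly

saw : ⟨t,t⟩ — does not combine with seems.
allegedly — combines: allegedly : ⟨⟨e,e⟩,⟨e,e⟩⟩ takes seems : ⟨e,e⟩ as argument, giving ⟨e,e⟩.
city : ⟨⟨t,e⟩,e⟩ — does not combine with seems.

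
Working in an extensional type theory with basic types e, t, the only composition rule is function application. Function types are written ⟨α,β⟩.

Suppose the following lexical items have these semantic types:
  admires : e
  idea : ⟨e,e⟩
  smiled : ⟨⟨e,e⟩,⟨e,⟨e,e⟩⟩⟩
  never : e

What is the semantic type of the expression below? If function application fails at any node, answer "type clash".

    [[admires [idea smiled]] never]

e

[idea smiled]: ⟨⟨e,e⟩,⟨e,⟨e,e⟩⟩⟩ applied to ⟨e,e⟩ yields ⟨e,⟨e,e⟩⟩.
[admires [idea smiled]]: ⟨e,⟨e,e⟩⟩ applied to e yields ⟨e,e⟩.
[[admires [idea smiled]] never]: ⟨e,e⟩ applied to e yields e.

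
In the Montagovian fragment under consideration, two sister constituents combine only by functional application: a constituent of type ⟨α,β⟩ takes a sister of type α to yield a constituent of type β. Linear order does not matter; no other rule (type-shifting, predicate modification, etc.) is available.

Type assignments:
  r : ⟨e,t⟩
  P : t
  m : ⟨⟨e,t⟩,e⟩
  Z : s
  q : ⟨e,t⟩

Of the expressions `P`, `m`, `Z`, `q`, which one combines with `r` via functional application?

m

P : t — does not combine with r.
m — combines: m : ⟨⟨e,t⟩,e⟩ takes r : ⟨e,t⟩ as argument, giving e.
Z : s — does not combine with r.
q : ⟨e,t⟩ — does not combine with r.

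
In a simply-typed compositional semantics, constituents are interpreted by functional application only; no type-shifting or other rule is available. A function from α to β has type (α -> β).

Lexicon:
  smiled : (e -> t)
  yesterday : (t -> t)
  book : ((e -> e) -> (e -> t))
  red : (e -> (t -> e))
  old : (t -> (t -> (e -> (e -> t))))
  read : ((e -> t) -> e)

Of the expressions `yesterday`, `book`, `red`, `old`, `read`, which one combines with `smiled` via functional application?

yesterday : (t -> t) — no; smiled wants e, and yesterday wants t.
book : ((e -> e) -> (e -> t)) — no; smiled wants e, and book wants (e -> e).
red : (e -> (t -> e)) — no; smiled wants e, and red wants e.
old : (t -> (t -> (e -> (e -> t)))) — no; smiled wants e, and old wants t.
read — combines: read : ((e -> t) -> e) takes smiled : (e -> t) as argument, giving e.

read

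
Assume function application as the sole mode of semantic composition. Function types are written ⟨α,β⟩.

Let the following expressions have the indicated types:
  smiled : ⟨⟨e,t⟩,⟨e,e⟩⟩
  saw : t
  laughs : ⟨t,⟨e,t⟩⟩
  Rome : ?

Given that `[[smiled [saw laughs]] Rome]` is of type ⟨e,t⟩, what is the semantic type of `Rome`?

⟨⟨e,e⟩,⟨e,t⟩⟩

For [[smiled [saw laughs]] Rome] to have type ⟨e,t⟩ with [smiled [saw laughs]] of type ⟨e,e⟩, Rome must be the function: Rome : ⟨⟨e,e⟩,⟨e,t⟩⟩.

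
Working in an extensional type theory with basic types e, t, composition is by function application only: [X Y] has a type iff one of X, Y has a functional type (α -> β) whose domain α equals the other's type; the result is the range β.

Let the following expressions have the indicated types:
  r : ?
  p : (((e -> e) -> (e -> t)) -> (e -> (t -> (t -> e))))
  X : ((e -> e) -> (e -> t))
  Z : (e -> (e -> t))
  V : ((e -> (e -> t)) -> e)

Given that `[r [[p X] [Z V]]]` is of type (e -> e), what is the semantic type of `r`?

((t -> (t -> e)) -> (e -> e))

For [r [[p X] [Z V]]] to have type (e -> e) with [[p X] [Z V]] of type (t -> (t -> e)), r must be the function: r : ((t -> (t -> e)) -> (e -> e)).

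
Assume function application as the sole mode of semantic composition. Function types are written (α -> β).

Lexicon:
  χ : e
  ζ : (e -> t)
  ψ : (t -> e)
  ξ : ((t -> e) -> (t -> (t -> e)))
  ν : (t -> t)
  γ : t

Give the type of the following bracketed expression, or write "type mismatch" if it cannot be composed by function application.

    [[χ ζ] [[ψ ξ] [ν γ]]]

e

At [χ ζ], ζ : (e -> t) takes χ : e, giving t.
At [ψ ξ], ξ : ((t -> e) -> (t -> (t -> e))) takes ψ : (t -> e), giving (t -> (t -> e)).
At [ν γ], ν : (t -> t) takes γ : t, giving t.
At [[ψ ξ] [ν γ]], [ψ ξ] : (t -> (t -> e)) takes [ν γ] : t, giving (t -> e).
At [[χ ζ] [[ψ ξ] [ν γ]]], [[ψ ξ] [ν γ]] : (t -> e) takes [χ ζ] : t, giving e.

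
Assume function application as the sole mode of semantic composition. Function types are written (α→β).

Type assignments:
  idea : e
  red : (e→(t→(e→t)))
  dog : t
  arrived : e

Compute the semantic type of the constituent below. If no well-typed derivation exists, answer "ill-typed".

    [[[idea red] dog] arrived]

[idea red] — red of type (e→(t→(e→t))) combines with idea of type e: type (t→(e→t)).
[[idea red] dog] — [idea red] of type (t→(e→t)) combines with dog of type t: type (e→t).
[[[idea red] dog] arrived] — [[idea red] dog] of type (e→t) combines with arrived of type e: type t.

t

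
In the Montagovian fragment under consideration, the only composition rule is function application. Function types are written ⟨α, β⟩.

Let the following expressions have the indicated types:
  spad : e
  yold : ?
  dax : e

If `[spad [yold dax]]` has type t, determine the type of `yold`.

⟨e, ⟨e, t⟩⟩

[spad [yold dax]] must have type t. The sister spad has type e; that is not a function onto t, so [yold dax] must be the functor, of type ⟨e, t⟩.
[yold dax] must have type ⟨e, t⟩. The sister dax has type e; that is not a function onto ⟨e, t⟩, so yold must be the functor, of type ⟨e, ⟨e, t⟩⟩.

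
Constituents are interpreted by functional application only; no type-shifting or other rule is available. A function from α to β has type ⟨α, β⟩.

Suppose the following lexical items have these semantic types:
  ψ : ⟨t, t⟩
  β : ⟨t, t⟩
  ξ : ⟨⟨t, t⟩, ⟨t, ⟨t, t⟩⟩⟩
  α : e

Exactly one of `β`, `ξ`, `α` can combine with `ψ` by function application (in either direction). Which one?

β : ⟨t, t⟩ — no; ψ wants t, and β wants t.
ξ — combines: ξ : ⟨⟨t, t⟩, ⟨t, ⟨t, t⟩⟩⟩ takes ψ : ⟨t, t⟩ as argument, giving ⟨t, ⟨t, t⟩⟩.
α : e — no; ψ wants t, and α wants nothing (atomic).

ξ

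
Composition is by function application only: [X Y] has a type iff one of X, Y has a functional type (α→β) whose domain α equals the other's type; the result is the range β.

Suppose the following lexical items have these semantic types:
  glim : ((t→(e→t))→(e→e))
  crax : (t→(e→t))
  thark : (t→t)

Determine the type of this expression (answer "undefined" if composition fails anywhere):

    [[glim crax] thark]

[glim crax]: functor glim : ((t→(e→t))→(e→e)), argument crax : (t→(e→t)); result (e→e).
[[glim crax] thark]: (e→e) and (t→t) cannot combine by function application — type clash.

undefined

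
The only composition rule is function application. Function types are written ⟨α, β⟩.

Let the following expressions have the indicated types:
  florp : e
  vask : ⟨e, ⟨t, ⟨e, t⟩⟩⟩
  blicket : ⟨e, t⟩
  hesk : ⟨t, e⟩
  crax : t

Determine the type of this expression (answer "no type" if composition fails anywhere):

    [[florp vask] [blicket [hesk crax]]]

⟨e, t⟩

At [florp vask], vask : ⟨e, ⟨t, ⟨e, t⟩⟩⟩ takes florp : e, giving ⟨t, ⟨e, t⟩⟩.
At [hesk crax], hesk : ⟨t, e⟩ takes crax : t, giving e.
At [blicket [hesk crax]], blicket : ⟨e, t⟩ takes [hesk crax] : e, giving t.
At [[florp vask] [blicket [hesk crax]]], [florp vask] : ⟨t, ⟨e, t⟩⟩ takes [blicket [hesk crax]] : t, giving ⟨e, t⟩.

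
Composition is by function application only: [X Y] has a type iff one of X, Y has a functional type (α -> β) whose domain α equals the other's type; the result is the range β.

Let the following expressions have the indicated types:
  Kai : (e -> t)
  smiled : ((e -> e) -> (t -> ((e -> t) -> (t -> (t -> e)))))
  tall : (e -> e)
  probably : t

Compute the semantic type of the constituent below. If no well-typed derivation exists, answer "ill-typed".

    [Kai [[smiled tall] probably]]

(t -> (t -> e))

[smiled tall]: ((e -> e) -> (t -> ((e -> t) -> (t -> (t -> e))))) applied to (e -> e) yields (t -> ((e -> t) -> (t -> (t -> e)))).
[[smiled tall] probably]: (t -> ((e -> t) -> (t -> (t -> e)))) applied to t yields ((e -> t) -> (t -> (t -> e))).
[Kai [[smiled tall] probably]]: ((e -> t) -> (t -> (t -> e))) applied to (e -> t) yields (t -> (t -> e)).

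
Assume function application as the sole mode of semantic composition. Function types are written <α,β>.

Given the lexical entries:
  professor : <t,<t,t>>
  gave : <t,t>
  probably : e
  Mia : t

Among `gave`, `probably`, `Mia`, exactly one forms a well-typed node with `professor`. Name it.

gave : <t,t> — does not combine with professor.
probably : e — does not combine with professor.
Mia — combines: professor : <t,<t,t>> takes Mia : t as argument, giving <t,t>.

Mia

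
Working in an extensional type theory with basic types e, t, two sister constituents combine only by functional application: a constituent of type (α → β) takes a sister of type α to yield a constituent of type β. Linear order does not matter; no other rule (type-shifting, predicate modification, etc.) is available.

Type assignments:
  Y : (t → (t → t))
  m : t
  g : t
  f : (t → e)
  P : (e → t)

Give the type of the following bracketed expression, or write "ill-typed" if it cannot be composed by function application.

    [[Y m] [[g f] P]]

[Y m]: Y is (t → (t → t)), m is t; result (t → t).
[g f]: f is (t → e), g is t; result e.
[[g f] P]: P is (e → t), [g f] is e; result t.
[[Y m] [[g f] P]]: [Y m] is (t → t), [[g f] P] is t; result t.

t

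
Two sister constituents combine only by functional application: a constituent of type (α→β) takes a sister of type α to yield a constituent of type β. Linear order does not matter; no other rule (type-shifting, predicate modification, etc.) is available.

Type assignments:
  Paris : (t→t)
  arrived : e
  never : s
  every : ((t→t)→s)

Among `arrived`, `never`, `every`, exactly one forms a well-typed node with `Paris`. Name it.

arrived : e — no; Paris wants t, and arrived wants nothing (atomic).
never : s — no; Paris wants t, and never wants nothing (atomic).
every — combines: every : ((t→t)→s) takes Paris : (t→t) as argument, giving s.

every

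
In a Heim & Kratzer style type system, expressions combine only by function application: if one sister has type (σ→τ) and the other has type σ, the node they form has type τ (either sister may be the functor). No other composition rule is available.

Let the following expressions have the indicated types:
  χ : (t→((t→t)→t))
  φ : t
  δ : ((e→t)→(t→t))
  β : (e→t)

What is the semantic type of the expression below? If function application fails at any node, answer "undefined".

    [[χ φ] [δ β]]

t

[χ φ] — χ of type (t→((t→t)→t)) combines with φ of type t: type ((t→t)→t).
[δ β] — δ of type ((e→t)→(t→t)) combines with β of type (e→t): type (t→t).
[[χ φ] [δ β]] — [χ φ] of type ((t→t)→t) combines with [δ β] of type (t→t): type t.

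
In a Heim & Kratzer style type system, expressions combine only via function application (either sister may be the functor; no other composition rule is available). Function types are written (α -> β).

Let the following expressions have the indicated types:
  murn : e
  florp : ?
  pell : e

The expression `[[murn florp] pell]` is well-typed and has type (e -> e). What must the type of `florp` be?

For [[murn florp] pell] to have type (e -> e) with pell of type e, [murn florp] must be the function: [murn florp] : (e -> (e -> e)).
For [murn florp] to have type (e -> (e -> e)) with murn of type e, florp must be the function: florp : (e -> (e -> (e -> e))).

(e -> (e -> (e -> e)))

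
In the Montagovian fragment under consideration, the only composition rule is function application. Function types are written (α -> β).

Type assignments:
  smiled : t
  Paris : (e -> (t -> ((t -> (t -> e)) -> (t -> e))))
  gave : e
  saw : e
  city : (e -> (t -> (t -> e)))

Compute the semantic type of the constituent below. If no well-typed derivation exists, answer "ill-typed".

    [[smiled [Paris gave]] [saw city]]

At [Paris gave], Paris : (e -> (t -> ((t -> (t -> e)) -> (t -> e)))) takes gave : e, giving (t -> ((t -> (t -> e)) -> (t -> e))).
At [smiled [Paris gave]], [Paris gave] : (t -> ((t -> (t -> e)) -> (t -> e))) takes smiled : t, giving ((t -> (t -> e)) -> (t -> e)).
At [saw city], city : (e -> (t -> (t -> e))) takes saw : e, giving (t -> (t -> e)).
At [[smiled [Paris gave]] [saw city]], [smiled [Paris gave]] : ((t -> (t -> e)) -> (t -> e)) takes [saw city] : (t -> (t -> e)), giving (t -> e).

(t -> e)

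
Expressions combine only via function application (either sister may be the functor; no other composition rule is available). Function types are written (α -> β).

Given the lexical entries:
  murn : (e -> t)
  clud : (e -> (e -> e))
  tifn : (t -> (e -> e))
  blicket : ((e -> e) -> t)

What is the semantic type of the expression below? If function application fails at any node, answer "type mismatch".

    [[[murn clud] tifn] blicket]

At [murn clud]: neither (e -> t) nor (e -> (e -> e)) can take the other as argument; the node is ill-typed.

type mismatch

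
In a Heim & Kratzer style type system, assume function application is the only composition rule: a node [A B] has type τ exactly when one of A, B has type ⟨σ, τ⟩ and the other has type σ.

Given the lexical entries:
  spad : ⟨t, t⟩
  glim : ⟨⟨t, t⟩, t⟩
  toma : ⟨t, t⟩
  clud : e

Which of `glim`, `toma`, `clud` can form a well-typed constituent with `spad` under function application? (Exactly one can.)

glim — combines: glim : ⟨⟨t, t⟩, t⟩ takes spad : ⟨t, t⟩ as argument, giving t.
toma : ⟨t, t⟩ — spad needs t; toma needs t; neither fits.
clud : e — spad needs t; clud needs nothing (atomic); neither fits.

glim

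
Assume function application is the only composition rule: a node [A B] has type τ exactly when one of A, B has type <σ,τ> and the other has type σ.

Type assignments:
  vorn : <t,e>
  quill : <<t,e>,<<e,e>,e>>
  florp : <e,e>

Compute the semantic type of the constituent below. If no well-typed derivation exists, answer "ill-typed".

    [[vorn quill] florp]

e

[vorn quill] — quill of type <<t,e>,<<e,e>,e>> combines with vorn of type <t,e>: type <<e,e>,e>.
[[vorn quill] florp] — [vorn quill] of type <<e,e>,e> combines with florp of type <e,e>: type e.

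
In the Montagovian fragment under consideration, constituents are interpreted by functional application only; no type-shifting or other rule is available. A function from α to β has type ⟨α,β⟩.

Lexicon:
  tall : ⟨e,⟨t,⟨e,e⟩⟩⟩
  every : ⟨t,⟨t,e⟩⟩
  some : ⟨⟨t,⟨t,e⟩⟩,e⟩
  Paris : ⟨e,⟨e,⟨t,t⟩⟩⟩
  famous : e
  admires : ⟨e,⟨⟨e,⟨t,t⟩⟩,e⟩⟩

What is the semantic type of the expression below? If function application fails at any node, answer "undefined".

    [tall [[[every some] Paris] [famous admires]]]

[every some]: ⟨⟨t,⟨t,e⟩⟩,e⟩ applied to ⟨t,⟨t,e⟩⟩ yields e.
[[every some] Paris]: ⟨e,⟨e,⟨t,t⟩⟩⟩ applied to e yields ⟨e,⟨t,t⟩⟩.
[famous admires]: ⟨e,⟨⟨e,⟨t,t⟩⟩,e⟩⟩ applied to e yields ⟨⟨e,⟨t,t⟩⟩,e⟩.
[[[every some] Paris] [famous admires]]: ⟨⟨e,⟨t,t⟩⟩,e⟩ applied to ⟨e,⟨t,t⟩⟩ yields e.
[tall [[[every some] Paris] [famous admires]]]: ⟨e,⟨t,⟨e,e⟩⟩⟩ applied to e yields ⟨t,⟨e,e⟩⟩.

⟨t,⟨e,e⟩⟩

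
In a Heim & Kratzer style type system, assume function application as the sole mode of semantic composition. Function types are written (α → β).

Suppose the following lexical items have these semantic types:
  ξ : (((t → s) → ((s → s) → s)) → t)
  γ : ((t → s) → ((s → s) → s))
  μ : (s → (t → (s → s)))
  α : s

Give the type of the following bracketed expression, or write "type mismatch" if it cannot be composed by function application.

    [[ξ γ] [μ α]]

[ξ γ]: (((t → s) → ((s → s) → s)) → t) applied to ((t → s) → ((s → s) → s)) yields t.
[μ α]: (s → (t → (s → s))) applied to s yields (t → (s → s)).
[[ξ γ] [μ α]]: (t → (s → s)) applied to t yields (s → s).

(s → s)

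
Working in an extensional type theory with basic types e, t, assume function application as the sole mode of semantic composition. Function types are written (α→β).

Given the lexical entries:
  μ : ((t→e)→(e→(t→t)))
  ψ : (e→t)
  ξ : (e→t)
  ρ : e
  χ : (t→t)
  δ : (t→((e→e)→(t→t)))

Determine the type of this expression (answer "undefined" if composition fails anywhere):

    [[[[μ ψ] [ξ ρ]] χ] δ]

At [μ ψ]: neither ((t→e)→(e→(t→t))) nor (e→t) can take the other as argument; the node is ill-typed.

undefined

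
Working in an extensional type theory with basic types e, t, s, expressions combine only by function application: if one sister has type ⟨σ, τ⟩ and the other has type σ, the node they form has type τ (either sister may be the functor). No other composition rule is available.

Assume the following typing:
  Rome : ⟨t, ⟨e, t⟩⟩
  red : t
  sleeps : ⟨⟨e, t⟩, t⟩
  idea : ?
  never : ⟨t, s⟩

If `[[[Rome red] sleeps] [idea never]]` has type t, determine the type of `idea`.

[[[Rome red] sleeps] [idea never]] must have type t. The sister [[Rome red] sleeps] has type t; that is not a function onto t, so [idea never] must be the functor, of type ⟨t, t⟩.
[idea never] must have type ⟨t, t⟩. The sister never has type ⟨t, s⟩; that is not a function onto ⟨t, t⟩, so idea must be the functor, of type ⟨⟨t, s⟩, ⟨t, t⟩⟩.

⟨⟨t, s⟩, ⟨t, t⟩⟩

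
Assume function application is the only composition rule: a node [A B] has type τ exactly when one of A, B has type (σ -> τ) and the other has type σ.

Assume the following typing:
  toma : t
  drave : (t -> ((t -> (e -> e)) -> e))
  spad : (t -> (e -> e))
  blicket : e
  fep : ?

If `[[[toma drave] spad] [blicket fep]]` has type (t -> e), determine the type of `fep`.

[[[toma drave] spad] [blicket fep]] is required to be (t -> e). [[toma drave] spad] : e cannot yield (t -> e) as functor, so [blicket fep] : (e -> (t -> e)).
[blicket fep] is required to be (e -> (t -> e)). blicket : e cannot yield (e -> (t -> e)) as functor, so fep : (e -> (e -> (t -> e))).

(e -> (e -> (t -> e)))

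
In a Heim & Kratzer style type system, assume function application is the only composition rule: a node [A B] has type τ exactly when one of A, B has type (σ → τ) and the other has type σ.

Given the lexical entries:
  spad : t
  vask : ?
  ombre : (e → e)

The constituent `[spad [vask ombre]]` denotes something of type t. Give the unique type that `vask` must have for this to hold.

At [spad [vask ombre]] (required: t): spad is t, which is not a function with range t; hence [vask ombre] is the functor — type (t → t).
At [vask ombre] (required: (t → t)): ombre is (e → e), which is not a function with range (t → t); hence vask is the functor — type ((e → e) → (t → t)).

((e → e) → (t → t))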